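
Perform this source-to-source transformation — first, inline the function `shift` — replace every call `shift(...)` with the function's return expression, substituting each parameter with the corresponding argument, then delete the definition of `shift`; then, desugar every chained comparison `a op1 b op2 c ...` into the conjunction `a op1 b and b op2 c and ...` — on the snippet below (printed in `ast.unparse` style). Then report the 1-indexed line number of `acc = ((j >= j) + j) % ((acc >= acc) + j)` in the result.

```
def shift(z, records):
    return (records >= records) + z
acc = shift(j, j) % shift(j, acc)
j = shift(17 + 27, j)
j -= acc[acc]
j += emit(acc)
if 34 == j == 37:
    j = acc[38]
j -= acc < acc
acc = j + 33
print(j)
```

1

Transformed code:
acc = ((j >= j) + j) % ((acc >= acc) + j)
j = (j >= j) + (17 + 27)
j -= acc[acc]
j += emit(acc)
if 34 == j and j == 37:
    j = acc[38]
j -= acc < acc
acc = j + 33
print(j)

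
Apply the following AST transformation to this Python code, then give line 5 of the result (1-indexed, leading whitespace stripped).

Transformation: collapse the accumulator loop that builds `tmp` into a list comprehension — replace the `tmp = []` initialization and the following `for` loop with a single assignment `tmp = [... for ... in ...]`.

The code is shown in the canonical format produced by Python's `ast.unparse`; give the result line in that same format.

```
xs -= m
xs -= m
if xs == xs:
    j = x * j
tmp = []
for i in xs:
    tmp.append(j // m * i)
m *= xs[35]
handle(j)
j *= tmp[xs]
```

Transformed code:
xs -= m
xs -= m
if xs == xs:
    j = x * j
tmp = [j // m * i for i in xs]
m *= xs[35]
handle(j)
j *= tmp[xs]

tmp = [j // m * i for i in xs]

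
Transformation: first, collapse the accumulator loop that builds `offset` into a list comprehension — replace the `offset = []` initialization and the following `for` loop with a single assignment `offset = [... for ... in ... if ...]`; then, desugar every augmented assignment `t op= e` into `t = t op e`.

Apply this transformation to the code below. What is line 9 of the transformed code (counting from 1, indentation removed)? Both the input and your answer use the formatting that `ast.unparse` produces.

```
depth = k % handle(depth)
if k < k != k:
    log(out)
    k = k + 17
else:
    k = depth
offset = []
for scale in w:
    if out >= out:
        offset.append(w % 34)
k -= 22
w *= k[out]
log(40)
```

Transformed code:
depth = k % handle(depth)
if k < k != k:
    log(out)
    k = k + 17
else:
    k = depth
offset = [w % 34 for scale in w if out >= out]
k = k - 22
w = w * k[out]
log(40)

w = w * k[out]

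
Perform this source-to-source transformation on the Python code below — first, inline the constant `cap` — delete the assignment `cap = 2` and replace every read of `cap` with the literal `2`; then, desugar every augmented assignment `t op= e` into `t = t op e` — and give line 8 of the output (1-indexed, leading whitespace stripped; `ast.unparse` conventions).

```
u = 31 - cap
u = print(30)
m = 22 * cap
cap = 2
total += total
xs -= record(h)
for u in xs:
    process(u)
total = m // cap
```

total = m // 2

Transformed code:
u = 31 - 2
u = print(30)
m = 22 * 2
total = total + total
xs = xs - record(h)
for u in xs:
    process(u)
total = m // 2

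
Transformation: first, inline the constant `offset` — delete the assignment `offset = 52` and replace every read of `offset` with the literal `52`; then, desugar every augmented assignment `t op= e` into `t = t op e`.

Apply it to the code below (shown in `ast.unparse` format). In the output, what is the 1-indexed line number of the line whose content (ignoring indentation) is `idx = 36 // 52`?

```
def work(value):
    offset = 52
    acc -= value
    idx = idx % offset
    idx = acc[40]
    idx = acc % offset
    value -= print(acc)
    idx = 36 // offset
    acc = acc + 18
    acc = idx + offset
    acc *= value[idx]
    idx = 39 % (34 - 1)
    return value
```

Transformed code:
def work(value):
    acc = acc - value
    idx = idx % 52
    idx = acc[40]
    idx = acc % 52
    value = value - print(acc)
    idx = 36 // 52
    acc = acc + 18
    acc = idx + 52
    acc = acc * value[idx]
    idx = 39 % (34 - 1)
    return value

7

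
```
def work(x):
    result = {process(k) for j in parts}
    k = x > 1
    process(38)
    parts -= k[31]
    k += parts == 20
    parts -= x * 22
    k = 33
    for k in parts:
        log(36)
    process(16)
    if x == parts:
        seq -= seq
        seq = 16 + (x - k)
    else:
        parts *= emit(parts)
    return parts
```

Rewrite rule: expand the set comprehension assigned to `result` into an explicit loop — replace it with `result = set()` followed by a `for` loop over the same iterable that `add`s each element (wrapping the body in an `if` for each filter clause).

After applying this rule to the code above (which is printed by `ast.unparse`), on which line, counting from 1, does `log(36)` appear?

Transformed code:
def work(x):
    result = set()
    for j in parts:
        result.add(process(k))
    k = x > 1
    process(38)
    parts -= k[31]
    k += parts == 20
    parts -= x * 22
    k = 33
    for k in parts:
        log(36)
    process(16)
    if x == parts:
        seq -= seq
        seq = 16 + (x - k)
    else:
        parts *= emit(parts)
    return parts

12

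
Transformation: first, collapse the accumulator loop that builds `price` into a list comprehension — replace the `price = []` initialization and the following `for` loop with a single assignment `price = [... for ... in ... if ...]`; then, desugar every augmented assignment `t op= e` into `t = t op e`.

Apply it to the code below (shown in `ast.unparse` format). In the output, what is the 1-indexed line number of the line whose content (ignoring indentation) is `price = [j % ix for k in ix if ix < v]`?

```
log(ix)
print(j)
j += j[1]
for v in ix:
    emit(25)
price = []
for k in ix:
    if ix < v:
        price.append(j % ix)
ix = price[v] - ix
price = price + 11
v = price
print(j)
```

Transformed code:
log(ix)
print(j)
j = j + j[1]
for v in ix:
    emit(25)
price = [j % ix for k in ix if ix < v]
ix = price[v] - ix
price = price + 11
v = price
print(j)

6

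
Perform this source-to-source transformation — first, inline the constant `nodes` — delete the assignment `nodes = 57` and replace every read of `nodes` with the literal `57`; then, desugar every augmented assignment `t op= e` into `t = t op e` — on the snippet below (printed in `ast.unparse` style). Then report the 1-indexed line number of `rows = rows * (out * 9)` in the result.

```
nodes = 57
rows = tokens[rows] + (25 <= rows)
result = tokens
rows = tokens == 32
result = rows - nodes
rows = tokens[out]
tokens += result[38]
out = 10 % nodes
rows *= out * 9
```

Transformed code:
rows = tokens[rows] + (25 <= rows)
result = tokens
rows = tokens == 32
result = rows - 57
rows = tokens[out]
tokens = tokens + result[38]
out = 10 % 57
rows = rows * (out * 9)

8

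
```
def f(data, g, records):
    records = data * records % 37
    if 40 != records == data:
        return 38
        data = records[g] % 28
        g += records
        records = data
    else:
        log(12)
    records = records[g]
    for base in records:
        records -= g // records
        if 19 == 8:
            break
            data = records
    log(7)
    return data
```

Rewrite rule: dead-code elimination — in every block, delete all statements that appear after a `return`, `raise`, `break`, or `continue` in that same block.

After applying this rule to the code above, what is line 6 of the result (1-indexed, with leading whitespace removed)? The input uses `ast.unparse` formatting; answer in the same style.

Transformed code:
def f(data, g, records):
    records = data * records % 37
    if 40 != records == data:
        return 38
    else:
        log(12)
    records = records[g]
    for base in records:
        records -= g // records
        if 19 == 8:
            break
    log(7)
    return data

log(12)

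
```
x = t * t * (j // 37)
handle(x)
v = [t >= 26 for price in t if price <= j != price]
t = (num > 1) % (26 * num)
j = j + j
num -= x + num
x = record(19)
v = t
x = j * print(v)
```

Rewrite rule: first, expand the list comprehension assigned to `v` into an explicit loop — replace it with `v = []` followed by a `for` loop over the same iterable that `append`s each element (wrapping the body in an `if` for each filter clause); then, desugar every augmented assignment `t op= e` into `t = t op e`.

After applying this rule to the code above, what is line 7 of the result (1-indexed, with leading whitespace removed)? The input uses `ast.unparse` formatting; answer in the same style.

t = (num > 1) % (26 * num)

Transformed code:
x = t * t * (j // 37)
handle(x)
v = []
for price in t:
    if price <= j != price:
        v.append(t >= 26)
t = (num > 1) % (26 * num)
j = j + j
num = num - (x + num)
x = record(19)
v = t
x = j * print(v)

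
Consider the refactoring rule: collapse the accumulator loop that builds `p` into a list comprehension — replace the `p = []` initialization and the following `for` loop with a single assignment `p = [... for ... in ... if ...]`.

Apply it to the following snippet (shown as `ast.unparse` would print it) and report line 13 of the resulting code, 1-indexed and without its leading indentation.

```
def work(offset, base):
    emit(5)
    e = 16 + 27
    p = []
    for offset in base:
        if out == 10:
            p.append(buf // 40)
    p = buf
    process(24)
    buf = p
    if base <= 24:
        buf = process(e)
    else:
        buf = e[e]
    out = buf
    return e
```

Transformed code:
def work(offset, base):
    emit(5)
    e = 16 + 27
    p = [buf // 40 for offset in base if out == 10]
    p = buf
    process(24)
    buf = p
    if base <= 24:
        buf = process(e)
    else:
        buf = e[e]
    out = buf
    return e

return e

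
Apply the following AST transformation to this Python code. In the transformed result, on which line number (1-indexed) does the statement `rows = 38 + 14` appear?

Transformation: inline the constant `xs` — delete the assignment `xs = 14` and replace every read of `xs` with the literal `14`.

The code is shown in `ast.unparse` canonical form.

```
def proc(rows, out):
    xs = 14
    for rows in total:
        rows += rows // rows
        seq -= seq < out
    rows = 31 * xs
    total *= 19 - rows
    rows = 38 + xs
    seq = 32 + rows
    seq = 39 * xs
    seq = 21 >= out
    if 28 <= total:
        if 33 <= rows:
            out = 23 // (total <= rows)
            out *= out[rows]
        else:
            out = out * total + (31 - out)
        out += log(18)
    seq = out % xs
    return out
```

Transformed code:
def proc(rows, out):
    for rows in total:
        rows += rows // rows
        seq -= seq < out
    rows = 31 * 14
    total *= 19 - rows
    rows = 38 + 14
    seq = 32 + rows
    seq = 39 * 14
    seq = 21 >= out
    if 28 <= total:
        if 33 <= rows:
            out = 23 // (total <= rows)
            out *= out[rows]
        else:
            out = out * total + (31 - out)
        out += log(18)
    seq = out % 14
    return out

7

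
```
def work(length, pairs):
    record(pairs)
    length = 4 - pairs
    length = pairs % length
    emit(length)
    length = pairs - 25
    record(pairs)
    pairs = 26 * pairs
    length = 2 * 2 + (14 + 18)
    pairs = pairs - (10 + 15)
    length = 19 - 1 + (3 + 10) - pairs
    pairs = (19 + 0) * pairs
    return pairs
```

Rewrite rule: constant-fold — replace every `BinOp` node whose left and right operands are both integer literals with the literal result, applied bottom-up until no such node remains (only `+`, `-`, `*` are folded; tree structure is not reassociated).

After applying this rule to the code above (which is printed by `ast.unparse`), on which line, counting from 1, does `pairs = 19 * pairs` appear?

12

Transformed code:
def work(length, pairs):
    record(pairs)
    length = 4 - pairs
    length = pairs % length
    emit(length)
    length = pairs - 25
    record(pairs)
    pairs = 26 * pairs
    length = 36
    pairs = pairs - 25
    length = 31 - pairs
    pairs = 19 * pairs
    return pairs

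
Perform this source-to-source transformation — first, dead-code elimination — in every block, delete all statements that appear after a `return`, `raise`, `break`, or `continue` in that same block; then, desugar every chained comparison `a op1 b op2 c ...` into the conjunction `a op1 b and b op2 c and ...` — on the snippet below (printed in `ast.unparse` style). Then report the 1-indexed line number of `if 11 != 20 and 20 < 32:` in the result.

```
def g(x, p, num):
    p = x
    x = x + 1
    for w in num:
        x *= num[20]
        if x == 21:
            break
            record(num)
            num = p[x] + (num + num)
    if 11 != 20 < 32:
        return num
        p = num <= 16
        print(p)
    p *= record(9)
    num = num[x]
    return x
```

8

Transformed code:
def g(x, p, num):
    p = x
    x = x + 1
    for w in num:
        x *= num[20]
        if x == 21:
            break
    if 11 != 20 and 20 < 32:
        return num
    p *= record(9)
    num = num[x]
    return x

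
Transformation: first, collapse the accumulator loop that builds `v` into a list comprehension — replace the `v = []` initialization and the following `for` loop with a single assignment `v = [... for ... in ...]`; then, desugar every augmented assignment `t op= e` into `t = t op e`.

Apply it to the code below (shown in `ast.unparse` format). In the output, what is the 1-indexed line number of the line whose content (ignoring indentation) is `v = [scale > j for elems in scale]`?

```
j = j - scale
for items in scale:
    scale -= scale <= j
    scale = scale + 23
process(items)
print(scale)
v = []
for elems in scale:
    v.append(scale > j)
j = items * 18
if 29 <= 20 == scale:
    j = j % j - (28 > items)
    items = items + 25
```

Transformed code:
j = j - scale
for items in scale:
    scale = scale - (scale <= j)
    scale = scale + 23
process(items)
print(scale)
v = [scale > j for elems in scale]
j = items * 18
if 29 <= 20 == scale:
    j = j % j - (28 > items)
    items = items + 25

7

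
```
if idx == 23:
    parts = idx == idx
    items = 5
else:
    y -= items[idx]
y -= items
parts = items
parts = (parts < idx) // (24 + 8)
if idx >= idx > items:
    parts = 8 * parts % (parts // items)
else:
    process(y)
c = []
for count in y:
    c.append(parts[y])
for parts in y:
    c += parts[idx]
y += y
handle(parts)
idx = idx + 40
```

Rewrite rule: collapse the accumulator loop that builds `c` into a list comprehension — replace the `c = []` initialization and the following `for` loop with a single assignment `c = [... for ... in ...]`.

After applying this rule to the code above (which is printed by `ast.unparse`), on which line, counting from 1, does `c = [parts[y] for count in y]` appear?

13

Transformed code:
if idx == 23:
    parts = idx == idx
    items = 5
else:
    y -= items[idx]
y -= items
parts = items
parts = (parts < idx) // (24 + 8)
if idx >= idx > items:
    parts = 8 * parts % (parts // items)
else:
    process(y)
c = [parts[y] for count in y]
for parts in y:
    c += parts[idx]
y += y
handle(parts)
idx = idx + 40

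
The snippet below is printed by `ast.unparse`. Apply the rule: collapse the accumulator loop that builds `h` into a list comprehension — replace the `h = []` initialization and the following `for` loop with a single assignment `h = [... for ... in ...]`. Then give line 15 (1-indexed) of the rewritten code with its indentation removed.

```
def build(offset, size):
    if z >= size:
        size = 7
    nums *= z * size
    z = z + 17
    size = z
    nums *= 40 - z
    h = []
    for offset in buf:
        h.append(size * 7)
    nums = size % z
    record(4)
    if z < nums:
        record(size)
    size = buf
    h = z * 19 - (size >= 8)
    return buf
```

return buf

Transformed code:
def build(offset, size):
    if z >= size:
        size = 7
    nums *= z * size
    z = z + 17
    size = z
    nums *= 40 - z
    h = [size * 7 for offset in buf]
    nums = size % z
    record(4)
    if z < nums:
        record(size)
    size = buf
    h = z * 19 - (size >= 8)
    return buf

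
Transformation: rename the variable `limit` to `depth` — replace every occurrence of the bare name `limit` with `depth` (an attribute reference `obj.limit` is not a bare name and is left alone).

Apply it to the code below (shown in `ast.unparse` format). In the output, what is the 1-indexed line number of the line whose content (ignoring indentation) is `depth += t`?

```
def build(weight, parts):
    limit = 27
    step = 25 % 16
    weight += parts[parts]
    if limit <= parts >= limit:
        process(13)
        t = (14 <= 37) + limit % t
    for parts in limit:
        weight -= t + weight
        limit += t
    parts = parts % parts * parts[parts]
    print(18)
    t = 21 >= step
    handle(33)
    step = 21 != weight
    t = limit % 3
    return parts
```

Transformed code:
def build(weight, parts):
    depth = 27
    step = 25 % 16
    weight += parts[parts]
    if depth <= parts >= depth:
        process(13)
        t = (14 <= 37) + depth % t
    for parts in depth:
        weight -= t + weight
        depth += t
    parts = parts % parts * parts[parts]
    print(18)
    t = 21 >= step
    handle(33)
    step = 21 != weight
    t = depth % 3
    return parts

10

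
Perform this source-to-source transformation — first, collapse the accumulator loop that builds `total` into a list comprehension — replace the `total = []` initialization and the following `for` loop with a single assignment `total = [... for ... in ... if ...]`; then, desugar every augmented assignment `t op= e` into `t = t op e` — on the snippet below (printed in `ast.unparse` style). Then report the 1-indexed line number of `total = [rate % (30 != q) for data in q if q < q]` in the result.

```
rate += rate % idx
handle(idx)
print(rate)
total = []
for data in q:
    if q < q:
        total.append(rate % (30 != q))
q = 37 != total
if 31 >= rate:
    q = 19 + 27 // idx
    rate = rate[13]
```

4

Transformed code:
rate = rate + rate % idx
handle(idx)
print(rate)
total = [rate % (30 != q) for data in q if q < q]
q = 37 != total
if 31 >= rate:
    q = 19 + 27 // idx
    rate = rate[13]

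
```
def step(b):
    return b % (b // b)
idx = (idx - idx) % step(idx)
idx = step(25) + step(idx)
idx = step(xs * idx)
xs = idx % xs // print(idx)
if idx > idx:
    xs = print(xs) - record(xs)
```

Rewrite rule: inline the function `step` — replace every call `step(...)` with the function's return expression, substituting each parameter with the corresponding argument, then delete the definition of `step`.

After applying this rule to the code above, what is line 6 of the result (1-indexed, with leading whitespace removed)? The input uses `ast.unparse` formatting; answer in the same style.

xs = print(xs) - record(xs)

Transformed code:
idx = (idx - idx) % (idx % (idx // idx))
idx = 25 % (25 // 25) + idx % (idx // idx)
idx = xs * idx % (xs * idx // (xs * idx))
xs = idx % xs // print(idx)
if idx > idx:
    xs = print(xs) - record(xs)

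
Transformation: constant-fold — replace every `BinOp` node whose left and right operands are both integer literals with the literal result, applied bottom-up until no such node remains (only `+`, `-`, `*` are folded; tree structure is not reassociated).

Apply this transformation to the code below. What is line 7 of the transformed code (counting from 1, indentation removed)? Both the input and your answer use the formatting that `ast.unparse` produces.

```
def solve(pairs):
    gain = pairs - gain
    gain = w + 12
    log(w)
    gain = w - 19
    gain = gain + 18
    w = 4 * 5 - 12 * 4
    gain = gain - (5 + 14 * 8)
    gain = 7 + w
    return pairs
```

w = -28

Transformed code:
def solve(pairs):
    gain = pairs - gain
    gain = w + 12
    log(w)
    gain = w - 19
    gain = gain + 18
    w = -28
    gain = gain - 117
    gain = 7 + w
    return pairs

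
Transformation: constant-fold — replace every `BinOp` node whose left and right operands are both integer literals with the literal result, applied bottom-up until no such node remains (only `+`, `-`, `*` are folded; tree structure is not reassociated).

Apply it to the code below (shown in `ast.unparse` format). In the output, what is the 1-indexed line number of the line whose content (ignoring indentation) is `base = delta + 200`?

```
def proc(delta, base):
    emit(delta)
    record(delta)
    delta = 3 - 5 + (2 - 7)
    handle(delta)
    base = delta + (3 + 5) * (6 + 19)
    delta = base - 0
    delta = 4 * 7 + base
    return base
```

Transformed code:
def proc(delta, base):
    emit(delta)
    record(delta)
    delta = -7
    handle(delta)
    base = delta + 200
    delta = base - 0
    delta = 28 + base
    return base

6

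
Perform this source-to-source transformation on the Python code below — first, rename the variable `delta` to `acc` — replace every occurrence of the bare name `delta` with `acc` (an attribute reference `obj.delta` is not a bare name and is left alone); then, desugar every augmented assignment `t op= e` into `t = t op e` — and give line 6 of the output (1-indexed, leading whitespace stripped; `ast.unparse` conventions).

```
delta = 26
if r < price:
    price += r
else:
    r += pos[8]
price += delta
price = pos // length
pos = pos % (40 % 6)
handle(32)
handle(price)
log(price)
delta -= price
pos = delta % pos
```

price = price + acc

Transformed code:
acc = 26
if r < price:
    price = price + r
else:
    r = r + pos[8]
price = price + acc
price = pos // length
pos = pos % (40 % 6)
handle(32)
handle(price)
log(price)
acc = acc - price
pos = acc % pos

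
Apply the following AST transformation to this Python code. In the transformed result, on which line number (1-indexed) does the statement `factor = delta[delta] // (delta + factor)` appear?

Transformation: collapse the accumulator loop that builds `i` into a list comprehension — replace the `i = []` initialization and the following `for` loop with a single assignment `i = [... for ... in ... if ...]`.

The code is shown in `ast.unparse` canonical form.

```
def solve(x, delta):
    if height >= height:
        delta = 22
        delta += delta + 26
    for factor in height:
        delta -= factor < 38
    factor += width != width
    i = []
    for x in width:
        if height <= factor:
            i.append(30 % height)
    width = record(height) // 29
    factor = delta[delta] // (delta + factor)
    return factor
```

Transformed code:
def solve(x, delta):
    if height >= height:
        delta = 22
        delta += delta + 26
    for factor in height:
        delta -= factor < 38
    factor += width != width
    i = [30 % height for x in width if height <= factor]
    width = record(height) // 29
    factor = delta[delta] // (delta + factor)
    return factor

10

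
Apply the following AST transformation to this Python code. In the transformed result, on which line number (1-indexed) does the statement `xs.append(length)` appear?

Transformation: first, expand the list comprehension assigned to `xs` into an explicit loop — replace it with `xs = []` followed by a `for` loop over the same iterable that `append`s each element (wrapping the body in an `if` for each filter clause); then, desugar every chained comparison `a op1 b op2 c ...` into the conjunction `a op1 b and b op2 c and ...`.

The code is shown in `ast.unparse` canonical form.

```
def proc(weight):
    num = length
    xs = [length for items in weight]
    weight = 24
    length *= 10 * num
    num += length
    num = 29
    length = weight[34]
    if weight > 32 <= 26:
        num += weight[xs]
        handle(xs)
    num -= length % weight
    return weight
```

Transformed code:
def proc(weight):
    num = length
    xs = []
    for items in weight:
        xs.append(length)
    weight = 24
    length *= 10 * num
    num += length
    num = 29
    length = weight[34]
    if weight > 32 and 32 <= 26:
        num += weight[xs]
        handle(xs)
    num -= length % weight
    return weight

5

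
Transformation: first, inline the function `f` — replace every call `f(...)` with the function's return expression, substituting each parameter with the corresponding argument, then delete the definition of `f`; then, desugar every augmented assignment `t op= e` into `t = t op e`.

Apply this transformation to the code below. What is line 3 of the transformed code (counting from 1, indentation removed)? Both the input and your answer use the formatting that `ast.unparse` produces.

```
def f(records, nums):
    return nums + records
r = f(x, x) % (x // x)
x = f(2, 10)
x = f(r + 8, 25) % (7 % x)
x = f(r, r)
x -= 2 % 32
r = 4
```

Transformed code:
r = (x + x) % (x // x)
x = 10 + 2
x = (25 + (r + 8)) % (7 % x)
x = r + r
x = x - 2 % 32
r = 4

x = (25 + (r + 8)) % (7 % x)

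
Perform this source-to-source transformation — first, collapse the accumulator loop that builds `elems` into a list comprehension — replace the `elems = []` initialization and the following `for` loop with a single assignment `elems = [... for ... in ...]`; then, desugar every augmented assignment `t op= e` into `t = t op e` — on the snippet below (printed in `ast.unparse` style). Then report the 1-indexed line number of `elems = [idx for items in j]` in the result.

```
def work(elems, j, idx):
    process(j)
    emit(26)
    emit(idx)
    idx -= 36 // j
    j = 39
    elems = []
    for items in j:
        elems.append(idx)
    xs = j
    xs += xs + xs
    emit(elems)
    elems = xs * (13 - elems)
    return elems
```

7

Transformed code:
def work(elems, j, idx):
    process(j)
    emit(26)
    emit(idx)
    idx = idx - 36 // j
    j = 39
    elems = [idx for items in j]
    xs = j
    xs = xs + (xs + xs)
    emit(elems)
    elems = xs * (13 - elems)
    return elems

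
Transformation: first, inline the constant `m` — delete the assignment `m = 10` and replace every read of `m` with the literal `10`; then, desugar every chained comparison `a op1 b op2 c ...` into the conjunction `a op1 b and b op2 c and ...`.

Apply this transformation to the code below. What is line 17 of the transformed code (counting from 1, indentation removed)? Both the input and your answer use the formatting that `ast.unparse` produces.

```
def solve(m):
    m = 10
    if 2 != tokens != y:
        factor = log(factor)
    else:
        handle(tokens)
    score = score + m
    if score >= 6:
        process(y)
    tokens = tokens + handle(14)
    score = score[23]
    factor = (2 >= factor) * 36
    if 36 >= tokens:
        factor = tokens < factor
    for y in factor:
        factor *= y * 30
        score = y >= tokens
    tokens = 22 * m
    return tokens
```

tokens = 22 * 10

Transformed code:
def solve(m):
    if 2 != tokens and tokens != y:
        factor = log(factor)
    else:
        handle(tokens)
    score = score + 10
    if score >= 6:
        process(y)
    tokens = tokens + handle(14)
    score = score[23]
    factor = (2 >= factor) * 36
    if 36 >= tokens:
        factor = tokens < factor
    for y in factor:
        factor *= y * 30
        score = y >= tokens
    tokens = 22 * 10
    return tokens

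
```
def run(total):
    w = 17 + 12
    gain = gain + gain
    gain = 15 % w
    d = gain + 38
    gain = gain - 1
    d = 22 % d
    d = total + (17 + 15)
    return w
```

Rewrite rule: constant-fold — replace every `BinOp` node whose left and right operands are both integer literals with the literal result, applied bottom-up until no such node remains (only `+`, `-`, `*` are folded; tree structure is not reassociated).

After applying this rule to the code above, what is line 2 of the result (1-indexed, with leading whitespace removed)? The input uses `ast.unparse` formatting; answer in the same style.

Transformed code:
def run(total):
    w = 29
    gain = gain + gain
    gain = 15 % w
    d = gain + 38
    gain = gain - 1
    d = 22 % d
    d = total + 32
    return w

w = 29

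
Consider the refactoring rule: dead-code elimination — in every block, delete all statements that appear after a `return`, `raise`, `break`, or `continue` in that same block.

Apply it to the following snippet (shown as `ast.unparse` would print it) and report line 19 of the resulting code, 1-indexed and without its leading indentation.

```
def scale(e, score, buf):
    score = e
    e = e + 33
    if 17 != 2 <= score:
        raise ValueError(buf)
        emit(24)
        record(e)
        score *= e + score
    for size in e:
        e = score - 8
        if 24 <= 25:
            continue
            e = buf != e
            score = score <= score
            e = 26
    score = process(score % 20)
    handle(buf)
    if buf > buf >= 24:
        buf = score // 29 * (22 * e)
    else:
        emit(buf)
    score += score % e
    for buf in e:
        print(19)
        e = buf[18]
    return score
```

e = buf[18]

Transformed code:
def scale(e, score, buf):
    score = e
    e = e + 33
    if 17 != 2 <= score:
        raise ValueError(buf)
    for size in e:
        e = score - 8
        if 24 <= 25:
            continue
    score = process(score % 20)
    handle(buf)
    if buf > buf >= 24:
        buf = score // 29 * (22 * e)
    else:
        emit(buf)
    score += score % e
    for buf in e:
        print(19)
        e = buf[18]
    return score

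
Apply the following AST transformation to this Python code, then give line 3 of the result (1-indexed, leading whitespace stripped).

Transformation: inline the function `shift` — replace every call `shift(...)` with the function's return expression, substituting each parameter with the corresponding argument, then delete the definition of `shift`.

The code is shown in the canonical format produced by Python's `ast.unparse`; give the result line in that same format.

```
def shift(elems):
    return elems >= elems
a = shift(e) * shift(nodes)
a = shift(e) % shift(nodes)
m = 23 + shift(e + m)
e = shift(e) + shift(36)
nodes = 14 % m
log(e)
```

Transformed code:
a = (e >= e) * (nodes >= nodes)
a = (e >= e) % (nodes >= nodes)
m = 23 + (e + m >= e + m)
e = (e >= e) + (36 >= 36)
nodes = 14 % m
log(e)

m = 23 + (e + m >= e + m)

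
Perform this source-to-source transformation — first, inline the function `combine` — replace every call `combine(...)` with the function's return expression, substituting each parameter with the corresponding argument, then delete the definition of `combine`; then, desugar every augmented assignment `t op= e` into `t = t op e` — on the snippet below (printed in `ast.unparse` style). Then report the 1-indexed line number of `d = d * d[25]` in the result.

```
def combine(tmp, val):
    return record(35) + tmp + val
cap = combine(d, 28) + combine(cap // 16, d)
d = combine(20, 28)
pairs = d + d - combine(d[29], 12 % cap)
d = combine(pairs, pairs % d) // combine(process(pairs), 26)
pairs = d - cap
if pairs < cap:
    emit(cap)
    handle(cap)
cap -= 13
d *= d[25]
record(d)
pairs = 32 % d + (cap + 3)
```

10

Transformed code:
cap = record(35) + d + 28 + (record(35) + cap // 16 + d)
d = record(35) + 20 + 28
pairs = d + d - (record(35) + d[29] + 12 % cap)
d = (record(35) + pairs + pairs % d) // (record(35) + process(pairs) + 26)
pairs = d - cap
if pairs < cap:
    emit(cap)
    handle(cap)
cap = cap - 13
d = d * d[25]
record(d)
pairs = 32 % d + (cap + 3)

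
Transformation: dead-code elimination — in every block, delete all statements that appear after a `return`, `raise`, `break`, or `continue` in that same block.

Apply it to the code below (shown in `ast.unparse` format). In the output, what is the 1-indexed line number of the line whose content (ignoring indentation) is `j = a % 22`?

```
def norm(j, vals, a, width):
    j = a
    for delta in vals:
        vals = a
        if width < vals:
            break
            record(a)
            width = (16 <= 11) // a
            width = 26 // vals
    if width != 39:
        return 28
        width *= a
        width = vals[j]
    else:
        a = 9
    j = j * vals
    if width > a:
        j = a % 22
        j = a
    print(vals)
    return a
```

13

Transformed code:
def norm(j, vals, a, width):
    j = a
    for delta in vals:
        vals = a
        if width < vals:
            break
    if width != 39:
        return 28
    else:
        a = 9
    j = j * vals
    if width > a:
        j = a % 22
        j = a
    print(vals)
    return a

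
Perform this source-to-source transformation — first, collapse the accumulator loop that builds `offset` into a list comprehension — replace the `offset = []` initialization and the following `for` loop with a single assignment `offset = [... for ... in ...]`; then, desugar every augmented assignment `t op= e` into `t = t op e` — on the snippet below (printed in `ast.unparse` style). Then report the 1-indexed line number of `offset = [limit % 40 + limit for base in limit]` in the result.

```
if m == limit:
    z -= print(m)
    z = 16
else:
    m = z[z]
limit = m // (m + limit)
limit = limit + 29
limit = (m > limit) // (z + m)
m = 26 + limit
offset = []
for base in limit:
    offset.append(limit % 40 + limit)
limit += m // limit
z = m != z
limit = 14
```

Transformed code:
if m == limit:
    z = z - print(m)
    z = 16
else:
    m = z[z]
limit = m // (m + limit)
limit = limit + 29
limit = (m > limit) // (z + m)
m = 26 + limit
offset = [limit % 40 + limit for base in limit]
limit = limit + m // limit
z = m != z
limit = 14

10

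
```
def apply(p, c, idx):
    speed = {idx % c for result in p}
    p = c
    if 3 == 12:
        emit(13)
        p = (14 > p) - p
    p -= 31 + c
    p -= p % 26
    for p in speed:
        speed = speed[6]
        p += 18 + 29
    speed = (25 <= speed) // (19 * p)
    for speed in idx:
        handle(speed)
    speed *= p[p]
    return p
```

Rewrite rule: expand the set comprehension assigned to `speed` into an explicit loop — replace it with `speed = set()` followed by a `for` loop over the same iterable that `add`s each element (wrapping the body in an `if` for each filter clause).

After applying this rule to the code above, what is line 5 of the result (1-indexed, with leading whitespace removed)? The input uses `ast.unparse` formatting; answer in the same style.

p = c

Transformed code:
def apply(p, c, idx):
    speed = set()
    for result in p:
        speed.add(idx % c)
    p = c
    if 3 == 12:
        emit(13)
        p = (14 > p) - p
    p -= 31 + c
    p -= p % 26
    for p in speed:
        speed = speed[6]
        p += 18 + 29
    speed = (25 <= speed) // (19 * p)
    for speed in idx:
        handle(speed)
    speed *= p[p]
    return p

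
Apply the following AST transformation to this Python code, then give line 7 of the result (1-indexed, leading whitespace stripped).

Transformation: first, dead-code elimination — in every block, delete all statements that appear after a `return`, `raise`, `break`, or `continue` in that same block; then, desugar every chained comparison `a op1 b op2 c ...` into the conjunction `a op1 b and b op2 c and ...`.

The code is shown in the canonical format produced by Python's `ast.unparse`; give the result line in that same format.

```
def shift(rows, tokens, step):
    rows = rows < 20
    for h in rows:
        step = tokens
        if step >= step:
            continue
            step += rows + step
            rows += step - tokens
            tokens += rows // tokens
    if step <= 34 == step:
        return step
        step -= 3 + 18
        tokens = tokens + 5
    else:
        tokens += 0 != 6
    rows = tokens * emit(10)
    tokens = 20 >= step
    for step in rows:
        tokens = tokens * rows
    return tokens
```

Transformed code:
def shift(rows, tokens, step):
    rows = rows < 20
    for h in rows:
        step = tokens
        if step >= step:
            continue
    if step <= 34 and 34 == step:
        return step
    else:
        tokens += 0 != 6
    rows = tokens * emit(10)
    tokens = 20 >= step
    for step in rows:
        tokens = tokens * rows
    return tokens

if step <= 34 and 34 == step:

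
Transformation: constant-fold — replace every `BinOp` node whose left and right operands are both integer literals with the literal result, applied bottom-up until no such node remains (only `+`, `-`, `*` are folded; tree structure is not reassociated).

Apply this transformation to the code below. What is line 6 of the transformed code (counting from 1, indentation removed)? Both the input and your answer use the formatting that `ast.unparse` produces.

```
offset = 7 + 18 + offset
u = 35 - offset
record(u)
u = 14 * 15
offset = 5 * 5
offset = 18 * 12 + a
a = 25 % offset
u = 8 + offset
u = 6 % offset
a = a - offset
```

Transformed code:
offset = 25 + offset
u = 35 - offset
record(u)
u = 210
offset = 25
offset = 216 + a
a = 25 % offset
u = 8 + offset
u = 6 % offset
a = a - offset

offset = 216 + a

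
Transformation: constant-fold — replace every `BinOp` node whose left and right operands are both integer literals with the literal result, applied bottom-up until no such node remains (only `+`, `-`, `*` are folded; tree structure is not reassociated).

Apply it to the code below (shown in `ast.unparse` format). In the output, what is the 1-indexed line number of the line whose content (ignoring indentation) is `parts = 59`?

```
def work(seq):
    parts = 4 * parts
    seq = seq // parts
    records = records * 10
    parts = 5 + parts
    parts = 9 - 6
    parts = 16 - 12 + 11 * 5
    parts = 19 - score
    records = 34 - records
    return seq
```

Transformed code:
def work(seq):
    parts = 4 * parts
    seq = seq // parts
    records = records * 10
    parts = 5 + parts
    parts = 3
    parts = 59
    parts = 19 - score
    records = 34 - records
    return seq

7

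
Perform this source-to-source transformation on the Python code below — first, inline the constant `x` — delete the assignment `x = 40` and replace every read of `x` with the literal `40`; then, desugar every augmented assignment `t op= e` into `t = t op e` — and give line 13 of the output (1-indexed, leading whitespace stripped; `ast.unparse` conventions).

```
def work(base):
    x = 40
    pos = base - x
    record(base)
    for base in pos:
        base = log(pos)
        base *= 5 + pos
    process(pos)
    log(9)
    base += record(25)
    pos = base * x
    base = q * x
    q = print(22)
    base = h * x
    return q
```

Transformed code:
def work(base):
    pos = base - 40
    record(base)
    for base in pos:
        base = log(pos)
        base = base * (5 + pos)
    process(pos)
    log(9)
    base = base + record(25)
    pos = base * 40
    base = q * 40
    q = print(22)
    base = h * 40
    return q

base = h * 40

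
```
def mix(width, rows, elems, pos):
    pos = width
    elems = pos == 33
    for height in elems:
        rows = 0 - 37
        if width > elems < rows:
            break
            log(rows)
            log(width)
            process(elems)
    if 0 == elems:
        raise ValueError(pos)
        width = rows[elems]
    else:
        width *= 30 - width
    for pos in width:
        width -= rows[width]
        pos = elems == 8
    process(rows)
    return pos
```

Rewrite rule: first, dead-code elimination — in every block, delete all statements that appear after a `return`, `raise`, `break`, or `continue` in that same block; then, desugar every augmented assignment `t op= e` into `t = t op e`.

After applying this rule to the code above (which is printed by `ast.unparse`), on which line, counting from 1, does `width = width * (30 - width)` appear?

Transformed code:
def mix(width, rows, elems, pos):
    pos = width
    elems = pos == 33
    for height in elems:
        rows = 0 - 37
        if width > elems < rows:
            break
    if 0 == elems:
        raise ValueError(pos)
    else:
        width = width * (30 - width)
    for pos in width:
        width = width - rows[width]
        pos = elems == 8
    process(rows)
    return pos

11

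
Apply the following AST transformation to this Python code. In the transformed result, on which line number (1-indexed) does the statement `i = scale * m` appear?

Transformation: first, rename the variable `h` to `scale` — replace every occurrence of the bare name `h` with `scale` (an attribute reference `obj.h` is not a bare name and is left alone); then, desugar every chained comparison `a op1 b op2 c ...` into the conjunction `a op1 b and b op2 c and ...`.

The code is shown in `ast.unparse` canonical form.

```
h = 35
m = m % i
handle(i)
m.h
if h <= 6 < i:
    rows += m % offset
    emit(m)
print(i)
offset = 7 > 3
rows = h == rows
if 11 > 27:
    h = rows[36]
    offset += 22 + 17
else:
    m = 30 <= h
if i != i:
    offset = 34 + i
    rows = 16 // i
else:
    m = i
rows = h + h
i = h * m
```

Transformed code:
scale = 35
m = m % i
handle(i)
m.h
if scale <= 6 and 6 < i:
    rows += m % offset
    emit(m)
print(i)
offset = 7 > 3
rows = scale == rows
if 11 > 27:
    scale = rows[36]
    offset += 22 + 17
else:
    m = 30 <= scale
if i != i:
    offset = 34 + i
    rows = 16 // i
else:
    m = i
rows = scale + scale
i = scale * m

22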